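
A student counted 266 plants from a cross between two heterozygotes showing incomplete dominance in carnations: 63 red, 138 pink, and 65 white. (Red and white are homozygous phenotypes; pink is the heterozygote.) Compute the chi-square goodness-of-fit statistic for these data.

With incomplete dominance, a heterozygote × heterozygote cross gives a 1:2:1 phenotypic ratio.
Under the 1:2:1 hypothesis (Σ ratio = 4, N = 266):
  red: 266 × 1/4 = 66.5
  pink: 266 × 2/4 = 133
  white: 266 × 1/4 = 66.5
χ² = Σ (O − E)² / E
  red: (63 − 66.5)² / 66.5 = 0.1842
  pink: (138 − 133)² / 133 = 0.1880
  white: (65 − 66.5)² / 66.5 = 0.0338
χ² = 0.1842 + 0.1880 + 0.0338 = 0.406

0.406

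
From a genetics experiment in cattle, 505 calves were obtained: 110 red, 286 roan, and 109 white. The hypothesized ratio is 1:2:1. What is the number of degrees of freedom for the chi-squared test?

A goodness-of-fit test with 3 phenotype classes has df = 3 − 1 = 2.

2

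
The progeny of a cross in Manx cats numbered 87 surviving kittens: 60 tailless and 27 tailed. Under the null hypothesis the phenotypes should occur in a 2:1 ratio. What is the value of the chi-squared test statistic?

0.207

Under the 2:1 hypothesis (Σ ratio = 3, N = 87):
  tailless: 87 × 2/3 = 58
  tailed: 87 × 1/3 = 29
χ² = Σ (O − E)² / E
  tailless: (60 − 58)² / 58 = 0.0690
  tailed: (27 − 29)² / 29 = 0.1379
χ² = 0.0690 + 0.1379 = 0.2069 ≈ 0.207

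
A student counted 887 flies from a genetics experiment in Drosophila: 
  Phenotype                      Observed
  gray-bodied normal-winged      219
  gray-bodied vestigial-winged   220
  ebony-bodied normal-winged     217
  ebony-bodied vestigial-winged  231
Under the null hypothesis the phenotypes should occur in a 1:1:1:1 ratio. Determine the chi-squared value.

Under the 1:1:1:1 hypothesis (Σ ratio = 4, N = 887):
  gray-bodied normal-winged: 887 × 1/4 = 221.75
  gray-bodied vestigial-winged: 887 × 1/4 = 221.75
  ebony-bodied normal-winged: 887 × 1/4 = 221.75
  ebony-bodied vestigial-winged: 887 × 1/4 = 221.75
χ² = Σ (O − E)² / E
  gray-bodied normal-winged: (219 − 221.75)² / 221.75 = 0.0341
  gray-bodied vestigial-winged: (220 − 221.75)² / 221.75 = 0.0138
  ebony-bodied normal-winged: (217 − 221.75)² / 221.75 = 0.1017
  ebony-bodied vestigial-winged: (231 − 221.75)² / 221.75 = 0.3859
χ² = 0.0341 + 0.0138 + 0.1017 + 0.3859 = 0.5355 ≈ 0.536

0.536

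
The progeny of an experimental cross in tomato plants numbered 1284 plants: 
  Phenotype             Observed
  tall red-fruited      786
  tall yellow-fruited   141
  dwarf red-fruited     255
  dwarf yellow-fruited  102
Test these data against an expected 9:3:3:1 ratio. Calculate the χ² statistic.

Total ratio parts = 16. Expected numbers out of 1284:
  tall red-fruited: 1284 × 9/16 = 722.25
  tall yellow-fruited: 1284 × 3/16 = 240.75
  dwarf red-fruited: 1284 × 3/16 = 240.75
  dwarf yellow-fruited: 1284 × 1/16 = 80.25
χ² = Σ (O − E)² / E
  tall red-fruited: (786 − 722.25)² / 722.25 = 5.6269
  tall yellow-fruited: (141 − 240.75)² / 240.75 = 41.3294
  dwarf red-fruited: (255 − 240.75)² / 240.75 = 0.8435
  dwarf yellow-fruited: (102 − 80.25)² / 80.25 = 5.8949
χ² = 5.6269 + 41.3294 + 0.8435 + 5.8949 = 53.6947 ≈ 53.695

53.695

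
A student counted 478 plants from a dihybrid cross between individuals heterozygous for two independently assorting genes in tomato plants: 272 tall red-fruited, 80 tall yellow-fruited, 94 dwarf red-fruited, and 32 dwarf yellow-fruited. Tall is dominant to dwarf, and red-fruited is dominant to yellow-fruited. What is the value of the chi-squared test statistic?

1.435

A dihybrid F₂ with independent assortment and complete dominance at both loci gives a 9:3:3:1 phenotypic ratio.
Expected counts for N = 478 under a 9:3:3:1 ratio (total parts = 16):
  tall red-fruited: 478 × 9/16 = 268.875
  tall yellow-fruited: 478 × 3/16 = 89.625
  dwarf red-fruited: 478 × 3/16 = 89.625
  dwarf yellow-fruited: 478 × 1/16 = 29.875
χ² = Σ (O − E)² / E
  tall red-fruited: (272 − 268.875)² / 268.875 = 0.0363
  tall yellow-fruited: (80 − 89.625)² / 89.625 = 1.0336
  dwarf red-fruited: (94 − 89.625)² / 89.625 = 0.2136
  dwarf yellow-fruited: (32 − 29.875)² / 29.875 = 0.1512
χ² = 0.0363 + 1.0336 + 0.2136 + 0.1512 = 1.4347 ≈ 1.435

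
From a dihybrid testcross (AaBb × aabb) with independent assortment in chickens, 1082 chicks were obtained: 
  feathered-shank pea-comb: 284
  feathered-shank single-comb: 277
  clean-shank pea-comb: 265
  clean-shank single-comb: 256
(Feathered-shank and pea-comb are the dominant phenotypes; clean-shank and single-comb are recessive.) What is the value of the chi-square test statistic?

A dihybrid testcross with independent assortment gives a 1:1:1:1 ratio.
Total ratio parts = 4. Expected numbers out of 1082:
  feathered-shank pea-comb: 1082 × 1/4 = 270.5
  feathered-shank single-comb: 1082 × 1/4 = 270.5
  clean-shank pea-comb: 1082 × 1/4 = 270.5
  clean-shank single-comb: 1082 × 1/4 = 270.5
χ² = Σ (O − E)² / E
  feathered-shank pea-comb: (284 − 270.5)² / 270.5 = 0.6738
  feathered-shank single-comb: (277 − 270.5)² / 270.5 = 0.1562
  clean-shank pea-comb: (265 − 270.5)² / 270.5 = 0.1118
  clean-shank single-comb: (256 − 270.5)² / 270.5 = 0.7773
χ² = 0.6738 + 0.1562 + 0.1118 + 0.7773 = 1.7191 ≈ 1.719

1.719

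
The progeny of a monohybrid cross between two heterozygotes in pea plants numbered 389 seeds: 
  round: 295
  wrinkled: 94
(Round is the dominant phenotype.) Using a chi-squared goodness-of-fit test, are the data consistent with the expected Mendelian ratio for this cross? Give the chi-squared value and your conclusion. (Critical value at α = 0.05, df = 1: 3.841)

0.145; consistent

For a monohybrid cross between heterozygotes with complete dominance, the expected phenotypic ratio is 3:1.
Expected counts for N = 389 under a 3:1 ratio (total parts = 4):
  round: 389 × 3/4 = 291.75
  wrinkled: 389 × 1/4 = 97.25
χ² = Σ (O − E)² / E
  round: (295 − 291.75)² / 291.75 = 0.0362
  wrinkled: (94 − 97.25)² / 97.25 = 0.1086
χ² = 0.0362 + 0.1086 = 0.1448 ≈ 0.145
Degrees of freedom = 2 − 1 = 1; critical value at α = 0.05 is 3.841.
Since 0.145 < 3.841, we fail to reject the null hypothesis — the data are consistent with the 3:1 ratio.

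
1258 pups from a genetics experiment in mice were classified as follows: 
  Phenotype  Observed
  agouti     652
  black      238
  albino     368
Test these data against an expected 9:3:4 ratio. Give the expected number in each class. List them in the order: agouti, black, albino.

The 9:3:4 ratio has 16 parts, so with N = 1258 the expected counts are:
  agouti: 1258 × 9/16 = 707.625
  black: 1258 × 3/16 = 235.875
  albino: 1258 × 4/16 = 314.5

707.625, 235.875, 314.5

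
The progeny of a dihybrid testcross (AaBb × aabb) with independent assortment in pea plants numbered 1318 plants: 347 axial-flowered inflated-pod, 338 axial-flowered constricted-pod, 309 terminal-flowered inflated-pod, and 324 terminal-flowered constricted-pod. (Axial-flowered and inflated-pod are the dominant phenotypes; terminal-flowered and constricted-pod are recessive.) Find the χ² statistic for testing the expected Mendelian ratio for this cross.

A dihybrid testcross with independent assortment gives a 1:1:1:1 ratio.
Total ratio parts = 4. Expected numbers out of 1318:
  axial-flowered inflated-pod: 1318 × 1/4 = 329.5
  axial-flowered constricted-pod: 1318 × 1/4 = 329.5
  terminal-flowered inflated-pod: 1318 × 1/4 = 329.5
  terminal-flowered constricted-pod: 1318 × 1/4 = 329.5
χ² = Σ (O − E)² / E
  axial-flowered inflated-pod: (347 − 329.5)² / 329.5 = 0.9294
  axial-flowered constricted-pod: (338 − 329.5)² / 329.5 = 0.2193
  terminal-flowered inflated-pod: (309 − 329.5)² / 329.5 = 1.2754
  terminal-flowered constricted-pod: (324 − 329.5)² / 329.5 = 0.0918
χ² = 0.9294 + 0.2193 + 1.2754 + 0.0918 = 2.5159 ≈ 2.516

2.516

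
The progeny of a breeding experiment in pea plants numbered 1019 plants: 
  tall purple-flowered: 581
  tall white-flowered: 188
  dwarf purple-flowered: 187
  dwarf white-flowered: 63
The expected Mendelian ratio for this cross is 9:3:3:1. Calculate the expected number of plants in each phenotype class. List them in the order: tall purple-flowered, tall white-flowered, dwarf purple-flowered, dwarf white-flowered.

573.1875, 191.0625, 191.0625, 63.6875

Under the 9:3:3:1 hypothesis (Σ ratio = 16, N = 1019):
  tall purple-flowered: 1019 × 9/16 = 573.1875
  tall white-flowered: 1019 × 3/16 = 191.0625
  dwarf purple-flowered: 1019 × 3/16 = 191.0625
  dwarf white-flowered: 1019 × 1/16 = 63.6875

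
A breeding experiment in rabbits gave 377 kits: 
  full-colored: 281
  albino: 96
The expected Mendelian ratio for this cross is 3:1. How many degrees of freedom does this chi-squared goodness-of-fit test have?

1

A goodness-of-fit test with 2 phenotype classes has df = 2 − 1 = 1.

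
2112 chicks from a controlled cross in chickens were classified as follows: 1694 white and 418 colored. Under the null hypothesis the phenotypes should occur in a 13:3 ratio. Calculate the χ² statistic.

1.504

Expected counts for N = 2112 under a 13:3 ratio (total parts = 16):
  white: 2112 × 13/16 = 1716
  colored: 2112 × 3/16 = 396
χ² = Σ (O − E)² / E
  white: (1694 − 1716)² / 1716 = 0.2821
  colored: (418 − 396)² / 396 = 1.2222
χ² = 0.2821 + 1.2222 = 1.5043 ≈ 1.504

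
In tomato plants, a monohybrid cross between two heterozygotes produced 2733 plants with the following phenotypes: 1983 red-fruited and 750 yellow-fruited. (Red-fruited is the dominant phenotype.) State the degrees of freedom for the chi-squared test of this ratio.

1

For a monohybrid cross between heterozygotes with complete dominance, the expected phenotypic ratio is 3:1.
A goodness-of-fit test with 2 phenotype classes has df = 2 − 1 = 1.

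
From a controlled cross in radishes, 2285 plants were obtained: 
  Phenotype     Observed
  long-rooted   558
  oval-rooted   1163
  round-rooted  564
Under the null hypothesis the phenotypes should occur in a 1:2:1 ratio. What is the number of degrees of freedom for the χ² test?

2

A goodness-of-fit test with 3 phenotype classes has df = 3 − 1 = 2.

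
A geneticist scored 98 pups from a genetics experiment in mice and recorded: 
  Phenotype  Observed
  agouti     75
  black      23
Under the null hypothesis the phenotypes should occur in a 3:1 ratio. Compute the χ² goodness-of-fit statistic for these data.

0.122

Total ratio parts = 4. Expected numbers out of 98:
  agouti: 98 × 3/4 = 73.5
  black: 98 × 1/4 = 24.5
χ² = Σ (O − E)² / E
  agouti: (75 − 73.5)² / 73.5 = 0.0306
  black: (23 − 24.5)² / 24.5 = 0.0918
χ² = 0.0306 + 0.0918 = 0.1224 ≈ 0.122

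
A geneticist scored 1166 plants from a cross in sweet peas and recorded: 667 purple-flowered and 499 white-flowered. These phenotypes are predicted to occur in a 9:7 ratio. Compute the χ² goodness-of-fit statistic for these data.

0.431

The 9:7 ratio has 16 parts, so with N = 1166 the expected counts are:
  purple-flowered: 1166 × 9/16 = 655.875
  white-flowered: 1166 × 7/16 = 510.125
χ² = Σ (O − E)² / E
  purple-flowered: (667 − 655.875)² / 655.875 = 0.1887
  white-flowered: (499 − 510.125)² / 510.125 = 0.2426
χ² = 0.1887 + 0.2426 = 0.4313 ≈ 0.431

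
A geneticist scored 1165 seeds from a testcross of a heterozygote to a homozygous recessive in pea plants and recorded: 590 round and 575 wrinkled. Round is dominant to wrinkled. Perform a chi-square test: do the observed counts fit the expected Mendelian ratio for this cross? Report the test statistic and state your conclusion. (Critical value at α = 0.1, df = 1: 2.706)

0.193; consistent

A testcross of a heterozygote (Aa × aa) gives a 1:1 phenotypic ratio.
Total ratio parts = 2. Expected numbers out of 1165:
  round: 1165 × 1/2 = 582.5
  wrinkled: 1165 × 1/2 = 582.5
χ² = Σ (O − E)² / E
  round: (590 − 582.5)² / 582.5 = 0.0966
  wrinkled: (575 − 582.5)² / 582.5 = 0.0966
χ² = 0.0966 + 0.0966 = 0.1932 ≈ 0.193
Degrees of freedom = 2 − 1 = 1; critical value at α = 0.1 is 2.706.
Since 0.193 < 2.706, we fail to reject the null hypothesis — the data are consistent with the 1:1 ratio.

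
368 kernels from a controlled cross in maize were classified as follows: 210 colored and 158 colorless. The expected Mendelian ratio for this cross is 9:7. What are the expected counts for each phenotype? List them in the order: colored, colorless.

Under the 9:7 hypothesis (Σ ratio = 16, N = 368):
  colored: 368 × 9/16 = 207
  colorless: 368 × 7/16 = 161

207, 161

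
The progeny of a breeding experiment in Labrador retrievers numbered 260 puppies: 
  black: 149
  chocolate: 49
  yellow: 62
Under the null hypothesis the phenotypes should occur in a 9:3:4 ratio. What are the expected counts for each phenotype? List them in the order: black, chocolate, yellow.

The 9:3:4 ratio has 16 parts, so with N = 260 the expected counts are:
  black: 260 × 9/16 = 146.25
  chocolate: 260 × 3/16 = 48.75
  yellow: 260 × 4/16 = 65

146.25, 48.75, 65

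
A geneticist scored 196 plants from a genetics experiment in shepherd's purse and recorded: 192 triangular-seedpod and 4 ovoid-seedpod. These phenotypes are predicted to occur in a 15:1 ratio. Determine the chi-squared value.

The 15:1 ratio has 16 parts, so with N = 196 the expected counts are:
  triangular-seedpod: 196 × 15/16 = 183.75
  ovoid-seedpod: 196 × 1/16 = 12.25
χ² = Σ (O − E)² / E
  triangular-seedpod: (192 − 183.75)² / 183.75 = 0.3704
  ovoid-seedpod: (4 − 12.25)² / 12.25 = 5.5561
χ² = 0.3704 + 5.5561 = 5.9265 ≈ 5.927

5.927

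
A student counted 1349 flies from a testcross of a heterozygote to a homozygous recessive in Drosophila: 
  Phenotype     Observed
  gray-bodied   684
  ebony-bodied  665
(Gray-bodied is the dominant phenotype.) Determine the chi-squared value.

A testcross of a heterozygote (Aa × aa) gives a 1:1 phenotypic ratio.
Total ratio parts = 2. Expected numbers out of 1349:
  gray-bodied: 1349 × 1/2 = 674.5
  ebony-bodied: 1349 × 1/2 = 674.5
χ² = Σ (O − E)² / E
  gray-bodied: (684 − 674.5)² / 674.5 = 0.1338
  ebony-bodied: (665 − 674.5)² / 674.5 = 0.1338
χ² = 0.1338 + 0.1338 = 0.2676 ≈ 0.268

0.268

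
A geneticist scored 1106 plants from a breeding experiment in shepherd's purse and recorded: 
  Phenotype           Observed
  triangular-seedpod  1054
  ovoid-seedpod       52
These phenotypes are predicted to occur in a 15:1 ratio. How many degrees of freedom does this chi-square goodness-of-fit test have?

A goodness-of-fit test with 2 phenotype classes has df = 2 − 1 = 1.

1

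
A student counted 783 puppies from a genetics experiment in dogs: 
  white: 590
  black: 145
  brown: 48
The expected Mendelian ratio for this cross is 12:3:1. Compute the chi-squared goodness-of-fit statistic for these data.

0.053

The 12:3:1 ratio has 16 parts, so with N = 783 the expected counts are:
  white: 783 × 12/16 = 587.25
  black: 783 × 3/16 = 146.8125
  brown: 783 × 1/16 = 48.9375
χ² = Σ (O − E)² / E
  white: (590 − 587.25)² / 587.25 = 0.0129
  black: (145 − 146.8125)² / 146.8125 = 0.0224
  brown: (48 − 48.9375)² / 48.9375 = 0.0180
χ² = 0.0129 + 0.0224 + 0.0180 = 0.0533 ≈ 0.053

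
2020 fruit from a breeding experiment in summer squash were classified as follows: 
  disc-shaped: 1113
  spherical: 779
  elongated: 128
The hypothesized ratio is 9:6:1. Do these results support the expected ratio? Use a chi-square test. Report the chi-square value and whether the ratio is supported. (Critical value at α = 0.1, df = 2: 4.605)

1.110; consistent

The 9:6:1 ratio has 16 parts, so with N = 2020 the expected counts are:
  disc-shaped: 2020 × 9/16 = 1136.25
  spherical: 2020 × 6/16 = 757.5
  elongated: 2020 × 1/16 = 126.25
χ² = Σ (O − E)² / E
  disc-shaped: (1113 − 1136.25)² / 1136.25 = 0.4757
  spherical: (779 − 757.5)² / 757.5 = 0.6102
  elongated: (128 − 126.25)² / 126.25 = 0.0243
χ² = 0.4757 + 0.6102 + 0.0243 = 1.1102 ≈ 1.110
Degrees of freedom = 3 − 1 = 2; critical value at α = 0.1 is 4.605.
Since 1.110 < 4.605, we fail to reject the null hypothesis — the data are consistent with the 9:6:1 ratio.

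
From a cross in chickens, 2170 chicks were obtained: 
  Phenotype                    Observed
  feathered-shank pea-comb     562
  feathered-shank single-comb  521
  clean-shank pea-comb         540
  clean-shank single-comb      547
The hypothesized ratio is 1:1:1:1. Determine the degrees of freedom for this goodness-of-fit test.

A goodness-of-fit test with 4 phenotype classes has df = 4 − 1 = 3.

3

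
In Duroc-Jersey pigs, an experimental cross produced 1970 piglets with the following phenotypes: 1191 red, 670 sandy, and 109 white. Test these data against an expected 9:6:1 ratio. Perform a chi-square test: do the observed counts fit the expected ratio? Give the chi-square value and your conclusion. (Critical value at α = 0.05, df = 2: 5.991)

14.217; not consistent

Expected counts for N = 1970 under a 9:6:1 ratio (total parts = 16):
  red: 1970 × 9/16 = 1108.125
  sandy: 1970 × 6/16 = 738.75
  white: 1970 × 1/16 = 123.125
χ² = Σ (O − E)² / E
  red: (1191 − 1108.125)² / 1108.125 = 6.1981
  sandy: (670 − 738.75)² / 738.75 = 6.3981
  white: (109 − 123.125)² / 123.125 = 1.6204
χ² = 6.1981 + 6.3981 + 1.6204 = 14.2166 ≈ 14.217
Degrees of freedom = 3 − 1 = 2; critical value at α = 0.05 is 5.991.
Since 14.217 > 5.991, we reject the null hypothesis — the data do not fit the 9:6:1 ratio.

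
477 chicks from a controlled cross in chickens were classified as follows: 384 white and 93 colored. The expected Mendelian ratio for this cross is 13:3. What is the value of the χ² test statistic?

0.175

Under the 13:3 hypothesis (Σ ratio = 16, N = 477):
  white: 477 × 13/16 = 387.5625
  colored: 477 × 3/16 = 89.4375
χ² = Σ (O − E)² / E
  white: (384 − 387.5625)² / 387.5625 = 0.0327
  colored: (93 − 89.4375)² / 89.4375 = 0.1419
χ² = 0.0327 + 0.1419 = 0.1746 ≈ 0.175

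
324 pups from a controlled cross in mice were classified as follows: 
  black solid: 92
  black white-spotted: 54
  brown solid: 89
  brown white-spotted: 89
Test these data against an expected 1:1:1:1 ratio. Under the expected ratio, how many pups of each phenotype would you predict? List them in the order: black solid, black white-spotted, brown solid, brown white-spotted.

Total ratio parts = 4. Expected numbers out of 324:
  black solid: 324 × 1/4 = 81
  black white-spotted: 324 × 1/4 = 81
  brown solid: 324 × 1/4 = 81
  brown white-spotted: 324 × 1/4 = 81

81, 81, 81, 81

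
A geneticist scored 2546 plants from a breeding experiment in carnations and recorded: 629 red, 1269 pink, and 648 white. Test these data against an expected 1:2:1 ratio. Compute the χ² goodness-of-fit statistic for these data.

The 1:2:1 ratio has 4 parts, so with N = 2546 the expected counts are:
  red: 2546 × 1/4 = 636.5
  pink: 2546 × 2/4 = 1273
  white: 2546 × 1/4 = 636.5
χ² = Σ (O − E)² / E
  red: (629 − 636.5)² / 636.5 = 0.0884
  pink: (1269 − 1273)² / 1273 = 0.0126
  white: (648 − 636.5)² / 636.5 = 0.2078
χ² = 0.0884 + 0.0126 + 0.2078 = 0.3088 ≈ 0.309

0.309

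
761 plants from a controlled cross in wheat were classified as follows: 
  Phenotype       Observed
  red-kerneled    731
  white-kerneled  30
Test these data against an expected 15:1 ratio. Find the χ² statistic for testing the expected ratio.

6.917

Expected counts for N = 761 under a 15:1 ratio (total parts = 16):
  red-kerneled: 761 × 15/16 = 713.4375
  white-kerneled: 761 × 1/16 = 47.5625
χ² = Σ (O − E)² / E
  red-kerneled: (731 − 713.4375)² / 713.4375 = 0.4323
  white-kerneled: (30 − 47.5625)² / 47.5625 = 6.4850
χ² = 0.4323 + 6.4850 = 6.9173 ≈ 6.917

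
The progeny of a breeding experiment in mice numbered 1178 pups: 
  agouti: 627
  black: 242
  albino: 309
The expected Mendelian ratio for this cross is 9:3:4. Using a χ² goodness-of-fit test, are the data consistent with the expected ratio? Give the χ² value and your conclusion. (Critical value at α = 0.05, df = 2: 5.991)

4.650; consistent

Total ratio parts = 16. Expected numbers out of 1178:
  agouti: 1178 × 9/16 = 662.625
  black: 1178 × 3/16 = 220.875
  albino: 1178 × 4/16 = 294.5
χ² = Σ (O − E)² / E
  agouti: (627 − 662.625)² / 662.625 = 1.9153
  black: (242 − 220.875)² / 220.875 = 2.0204
  albino: (309 − 294.5)² / 294.5 = 0.7139
χ² = 1.9153 + 2.0204 + 0.7139 = 4.6496 ≈ 4.650
Degrees of freedom = 3 − 1 = 2; critical value at α = 0.05 is 5.991.
Since 4.650 < 5.991, we fail to reject the null hypothesis — the data are consistent with the 9:3:4 ratio.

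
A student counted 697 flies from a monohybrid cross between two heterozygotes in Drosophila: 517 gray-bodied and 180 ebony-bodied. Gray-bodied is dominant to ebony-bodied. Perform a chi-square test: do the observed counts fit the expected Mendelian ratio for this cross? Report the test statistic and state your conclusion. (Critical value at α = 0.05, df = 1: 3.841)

For a monohybrid cross between heterozygotes with complete dominance, the expected phenotypic ratio is 3:1.
Under the 3:1 hypothesis (Σ ratio = 4, N = 697):
  gray-bodied: 697 × 3/4 = 522.75
  ebony-bodied: 697 × 1/4 = 174.25
χ² = Σ (O − E)² / E
  gray-bodied: (517 − 522.75)² / 522.75 = 0.0632
  ebony-bodied: (180 − 174.25)² / 174.25 = 0.1897
χ² = 0.0632 + 0.1897 = 0.2529 ≈ 0.253
Degrees of freedom = 2 − 1 = 1; critical value at α = 0.05 is 3.841.
Since 0.253 < 3.841, we fail to reject the null hypothesis — the data are consistent with the 3:1 ratio.

0.253; consistent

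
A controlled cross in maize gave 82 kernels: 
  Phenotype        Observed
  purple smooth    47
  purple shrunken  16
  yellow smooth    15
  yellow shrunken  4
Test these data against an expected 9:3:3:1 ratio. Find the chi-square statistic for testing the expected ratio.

Total ratio parts = 16. Expected numbers out of 82:
  purple smooth: 82 × 9/16 = 46.125
  purple shrunken: 82 × 3/16 = 15.375
  yellow smooth: 82 × 3/16 = 15.375
  yellow shrunken: 82 × 1/16 = 5.125
χ² = Σ (O − E)² / E
  purple smooth: (47 − 46.125)² / 46.125 = 0.0166
  purple shrunken: (16 − 15.375)² / 15.375 = 0.0254
  yellow smooth: (15 − 15.375)² / 15.375 = 0.0091
  yellow shrunken: (4 − 5.125)² / 5.125 = 0.2470
χ² = 0.0166 + 0.0254 + 0.0091 + 0.2470 = 0.2981 ≈ 0.298

0.298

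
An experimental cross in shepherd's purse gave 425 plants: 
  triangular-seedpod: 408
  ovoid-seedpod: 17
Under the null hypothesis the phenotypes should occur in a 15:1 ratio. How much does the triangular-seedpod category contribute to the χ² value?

0.230

Total ratio parts = 16. Expected numbers out of 425:
  triangular-seedpod: 425 × 15/16 = 398.4375
  ovoid-seedpod: 425 × 1/16 = 26.5625
Contribution of triangular-seedpod: (408 − 398.4375)² / 398.4375 = 0.2295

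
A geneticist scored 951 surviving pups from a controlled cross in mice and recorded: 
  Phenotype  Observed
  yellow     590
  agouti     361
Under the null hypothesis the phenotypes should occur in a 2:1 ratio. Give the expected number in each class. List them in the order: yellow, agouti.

Total ratio parts = 3. Expected numbers out of 951:
  yellow: 951 × 2/3 = 634
  agouti: 951 × 1/3 = 317

634, 317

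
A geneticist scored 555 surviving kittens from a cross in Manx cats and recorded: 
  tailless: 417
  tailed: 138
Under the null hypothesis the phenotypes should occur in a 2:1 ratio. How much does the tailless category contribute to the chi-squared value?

5.970

Under the 2:1 hypothesis (Σ ratio = 3, N = 555):
  tailless: 555 × 2/3 = 370
  tailed: 555 × 1/3 = 185
Contribution of tailless: (417 − 370)² / 370 = 5.9703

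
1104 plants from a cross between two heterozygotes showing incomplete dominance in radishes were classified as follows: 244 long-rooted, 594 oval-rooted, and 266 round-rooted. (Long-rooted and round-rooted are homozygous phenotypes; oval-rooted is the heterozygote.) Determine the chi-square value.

With incomplete dominance, a heterozygote × heterozygote cross gives a 1:2:1 phenotypic ratio.
The 1:2:1 ratio has 4 parts, so with N = 1104 the expected counts are:
  long-rooted: 1104 × 1/4 = 276
  oval-rooted: 1104 × 2/4 = 552
  round-rooted: 1104 × 1/4 = 276
χ² = Σ (O − E)² / E
  long-rooted: (244 − 276)² / 276 = 3.7101
  oval-rooted: (594 − 552)² / 552 = 3.1957
  round-rooted: (266 − 276)² / 276 = 0.3623
χ² = 3.7101 + 3.1957 + 0.3623 = 7.2681 ≈ 7.268

7.268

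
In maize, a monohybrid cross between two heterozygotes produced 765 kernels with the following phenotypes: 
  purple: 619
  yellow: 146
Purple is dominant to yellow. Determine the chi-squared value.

For a monohybrid cross between heterozygotes with complete dominance, the expected phenotypic ratio is 3:1.
Expected counts for N = 765 under a 3:1 ratio (total parts = 4):
  purple: 765 × 3/4 = 573.75
  yellow: 765 × 1/4 = 191.25
χ² = Σ (O − E)² / E
  purple: (619 − 573.75)² / 573.75 = 3.5687
  yellow: (146 − 191.25)² / 191.25 = 10.7062
χ² = 3.5687 + 10.7062 = 14.2749 ≈ 14.275

14.275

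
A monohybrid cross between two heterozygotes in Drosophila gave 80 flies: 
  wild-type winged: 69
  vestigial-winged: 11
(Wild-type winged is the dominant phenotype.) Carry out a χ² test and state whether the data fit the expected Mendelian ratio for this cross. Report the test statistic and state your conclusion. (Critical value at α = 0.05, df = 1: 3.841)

5.400; not consistent

For a monohybrid cross between heterozygotes with complete dominance, the expected phenotypic ratio is 3:1.
Expected counts for N = 80 under a 3:1 ratio (total parts = 4):
  wild-type winged: 80 × 3/4 = 60
  vestigial-winged: 80 × 1/4 = 20
χ² = Σ (O − E)² / E
  wild-type winged: (69 − 60)² / 60 = 1.3500
  vestigial-winged: (11 − 20)² / 20 = 4.0500
χ² = 1.3500 + 4.0500 = 5.400
Degrees of freedom = 2 − 1 = 1; critical value at α = 0.05 is 3.841.
Since 5.400 > 3.841, we reject the null hypothesis — the data do not fit the 3:1 ratio.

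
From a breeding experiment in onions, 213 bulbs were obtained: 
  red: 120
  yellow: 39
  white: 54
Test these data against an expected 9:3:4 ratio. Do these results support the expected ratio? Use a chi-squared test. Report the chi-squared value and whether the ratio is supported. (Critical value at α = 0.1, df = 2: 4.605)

0.033; consistent

Total ratio parts = 16. Expected numbers out of 213:
  red: 213 × 9/16 = 119.8125
  yellow: 213 × 3/16 = 39.9375
  white: 213 × 4/16 = 53.25
χ² = Σ (O − E)² / E
  red: (120 − 119.8125)² / 119.8125 = 0.0003
  yellow: (39 − 39.9375)² / 39.9375 = 0.0220
  white: (54 − 53.25)² / 53.25 = 0.0106
χ² = 0.0003 + 0.0220 + 0.0106 = 0.0329 ≈ 0.033
Degrees of freedom = 3 − 1 = 2; critical value at α = 0.1 is 4.605.
Since 0.033 < 4.605, we fail to reject the null hypothesis — the data are consistent with the 9:3:4 ratio.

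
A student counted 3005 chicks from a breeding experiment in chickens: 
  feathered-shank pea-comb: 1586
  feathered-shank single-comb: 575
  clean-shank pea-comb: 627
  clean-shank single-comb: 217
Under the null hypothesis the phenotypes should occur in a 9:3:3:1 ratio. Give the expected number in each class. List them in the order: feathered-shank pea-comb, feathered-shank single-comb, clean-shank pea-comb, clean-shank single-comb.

Under the 9:3:3:1 hypothesis (Σ ratio = 16, N = 3005):
  feathered-shank pea-comb: 3005 × 9/16 = 1690.3125
  feathered-shank single-comb: 3005 × 3/16 = 563.4375
  clean-shank pea-comb: 3005 × 3/16 = 563.4375
  clean-shank single-comb: 3005 × 1/16 = 187.8125

1690.3125, 563.4375, 563.4375, 187.8125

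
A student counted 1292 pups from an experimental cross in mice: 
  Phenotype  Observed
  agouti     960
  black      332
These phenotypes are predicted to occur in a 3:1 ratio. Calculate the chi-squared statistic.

0.334

Under the 3:1 hypothesis (Σ ratio = 4, N = 1292):
  agouti: 1292 × 3/4 = 969
  black: 1292 × 1/4 = 323
χ² = Σ (O − E)² / E
  agouti: (960 − 969)² / 969 = 0.0836
  black: (332 − 323)² / 323 = 0.2508
χ² = 0.0836 + 0.2508 = 0.3344 ≈ 0.334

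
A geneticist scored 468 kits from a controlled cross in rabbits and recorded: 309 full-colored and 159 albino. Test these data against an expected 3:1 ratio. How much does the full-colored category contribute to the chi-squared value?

Total ratio parts = 4. Expected numbers out of 468:
  full-colored: 468 × 3/4 = 351
  albino: 468 × 1/4 = 117
Contribution of full-colored: (309 − 351)² / 351 = 5.0256

5.026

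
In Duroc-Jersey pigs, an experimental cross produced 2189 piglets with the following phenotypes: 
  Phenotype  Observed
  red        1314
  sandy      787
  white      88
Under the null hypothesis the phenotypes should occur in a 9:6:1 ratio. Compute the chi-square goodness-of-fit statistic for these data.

The 9:6:1 ratio has 16 parts, so with N = 2189 the expected counts are:
  red: 2189 × 9/16 = 1231.3125
  sandy: 2189 × 6/16 = 820.875
  white: 2189 × 1/16 = 136.8125
χ² = Σ (O − E)² / E
  red: (1314 − 1231.3125)² / 1231.3125 = 5.5528
  sandy: (787 − 820.875)² / 820.875 = 1.3979
  white: (88 − 136.8125)² / 136.8125 = 17.4155
χ² = 5.5528 + 1.3979 + 17.4155 = 24.3662 ≈ 24.366

24.366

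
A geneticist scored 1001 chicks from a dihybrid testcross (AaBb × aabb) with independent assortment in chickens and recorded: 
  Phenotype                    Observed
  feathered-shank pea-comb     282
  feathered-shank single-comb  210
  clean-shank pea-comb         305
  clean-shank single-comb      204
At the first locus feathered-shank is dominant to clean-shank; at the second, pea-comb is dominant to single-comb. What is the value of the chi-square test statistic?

31.028

A dihybrid testcross with independent assortment gives a 1:1:1:1 ratio.
The 1:1:1:1 ratio has 4 parts, so with N = 1001 the expected counts are:
  feathered-shank pea-comb: 1001 × 1/4 = 250.25
  feathered-shank single-comb: 1001 × 1/4 = 250.25
  clean-shank pea-comb: 1001 × 1/4 = 250.25
  clean-shank single-comb: 1001 × 1/4 = 250.25
χ² = Σ (O − E)² / E
  feathered-shank pea-comb: (282 − 250.25)² / 250.25 = 4.0282
  feathered-shank single-comb: (210 − 250.25)² / 250.25 = 6.4738
  clean-shank pea-comb: (305 − 250.25)² / 250.25 = 11.9783
  clean-shank single-comb: (204 − 250.25)² / 250.25 = 8.5477
χ² = 4.0282 + 6.4738 + 11.9783 + 8.5477 = 31.028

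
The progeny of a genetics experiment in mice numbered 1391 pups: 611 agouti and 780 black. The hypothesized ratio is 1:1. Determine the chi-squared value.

20.533

Under the 1:1 hypothesis (Σ ratio = 2, N = 1391):
  agouti: 1391 × 1/2 = 695.5
  black: 1391 × 1/2 = 695.5
χ² = Σ (O − E)² / E
  agouti: (611 − 695.5)² / 695.5 = 10.2664
  black: (780 − 695.5)² / 695.5 = 10.2664
χ² = 10.2664 + 10.2664 = 20.5328 ≈ 20.533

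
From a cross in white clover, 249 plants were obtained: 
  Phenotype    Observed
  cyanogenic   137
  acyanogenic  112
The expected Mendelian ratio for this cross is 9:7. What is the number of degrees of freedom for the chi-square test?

A goodness-of-fit test with 2 phenotype classes has df = 2 − 1 = 1.

1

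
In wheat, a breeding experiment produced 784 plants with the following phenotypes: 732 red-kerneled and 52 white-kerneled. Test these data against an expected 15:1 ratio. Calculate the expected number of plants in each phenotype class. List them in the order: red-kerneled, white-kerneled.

Under the 15:1 hypothesis (Σ ratio = 16, N = 784):
  red-kerneled: 784 × 15/16 = 735
  white-kerneled: 784 × 1/16 = 49

735, 49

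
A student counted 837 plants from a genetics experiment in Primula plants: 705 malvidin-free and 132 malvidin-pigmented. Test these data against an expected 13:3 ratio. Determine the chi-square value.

4.877

Under the 13:3 hypothesis (Σ ratio = 16, N = 837):
  malvidin-free: 837 × 13/16 = 680.0625
  malvidin-pigmented: 837 × 3/16 = 156.9375
χ² = Σ (O − E)² / E
  malvidin-free: (705 − 680.0625)² / 680.0625 = 0.9144
  malvidin-pigmented: (132 − 156.9375)² / 156.9375 = 3.9626
χ² = 0.9144 + 3.9626 = 4.877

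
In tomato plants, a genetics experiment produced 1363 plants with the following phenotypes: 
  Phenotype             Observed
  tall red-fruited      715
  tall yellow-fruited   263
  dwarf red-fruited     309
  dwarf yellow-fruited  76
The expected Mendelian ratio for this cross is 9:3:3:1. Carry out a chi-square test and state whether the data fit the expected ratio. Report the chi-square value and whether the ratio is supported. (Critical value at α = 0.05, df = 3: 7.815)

The 9:3:3:1 ratio has 16 parts, so with N = 1363 the expected counts are:
  tall red-fruited: 1363 × 9/16 = 766.6875
  tall yellow-fruited: 1363 × 3/16 = 255.5625
  dwarf red-fruited: 1363 × 3/16 = 255.5625
  dwarf yellow-fruited: 1363 × 1/16 = 85.1875
χ² = Σ (O − E)² / E
  tall red-fruited: (715 − 766.6875)² / 766.6875 = 3.4846
  tall yellow-fruited: (263 − 255.5625)² / 255.5625 = 0.2164
  dwarf red-fruited: (309 − 255.5625)² / 255.5625 = 11.1737
  dwarf yellow-fruited: (76 − 85.1875)² / 85.1875 = 0.9909
χ² = 3.4846 + 0.2164 + 11.1737 + 0.9909 = 15.8656 ≈ 15.866
Degrees of freedom = 4 − 1 = 3; critical value at α = 0.05 is 7.815.
Since 15.866 > 7.815, we reject the null hypothesis — the data do not fit the 9:3:3:1 ratio.

15.866; not consistent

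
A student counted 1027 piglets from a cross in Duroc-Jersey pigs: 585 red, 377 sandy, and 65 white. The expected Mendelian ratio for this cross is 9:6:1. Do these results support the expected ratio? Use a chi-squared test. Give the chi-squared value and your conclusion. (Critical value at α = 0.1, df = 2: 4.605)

0.274; consistent

Expected counts for N = 1027 under a 9:6:1 ratio (total parts = 16):
  red: 1027 × 9/16 = 577.6875
  sandy: 1027 × 6/16 = 385.125
  white: 1027 × 1/16 = 64.1875
χ² = Σ (O − E)² / E
  red: (585 − 577.6875)² / 577.6875 = 0.0926
  sandy: (377 − 385.125)² / 385.125 = 0.1714
  white: (65 − 64.1875)² / 64.1875 = 0.0103
χ² = 0.0926 + 0.1714 + 0.0103 = 0.2743 ≈ 0.274
Degrees of freedom = 3 − 1 = 2; critical value at α = 0.1 is 4.605.
Since 0.274 < 4.605, we fail to reject the null hypothesis — the data are consistent with the 9:6:1 ratio.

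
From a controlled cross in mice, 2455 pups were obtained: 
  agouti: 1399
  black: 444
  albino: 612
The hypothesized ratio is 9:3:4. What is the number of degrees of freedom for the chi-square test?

A goodness-of-fit test with 3 phenotype classes has df = 3 − 1 = 2.

2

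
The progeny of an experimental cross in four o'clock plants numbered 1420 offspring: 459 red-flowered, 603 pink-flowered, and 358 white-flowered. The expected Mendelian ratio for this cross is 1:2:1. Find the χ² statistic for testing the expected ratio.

46.618

The 1:2:1 ratio has 4 parts, so with N = 1420 the expected counts are:
  red-flowered: 1420 × 1/4 = 355
  pink-flowered: 1420 × 2/4 = 710
  white-flowered: 1420 × 1/4 = 355
χ² = Σ (O − E)² / E
  red-flowered: (459 − 355)² / 355 = 30.4676
  pink-flowered: (603 − 710)² / 710 = 16.1254
  white-flowered: (358 − 355)² / 355 = 0.0254
χ² = 30.4676 + 16.1254 + 0.0254 = 46.6184 ≈ 46.618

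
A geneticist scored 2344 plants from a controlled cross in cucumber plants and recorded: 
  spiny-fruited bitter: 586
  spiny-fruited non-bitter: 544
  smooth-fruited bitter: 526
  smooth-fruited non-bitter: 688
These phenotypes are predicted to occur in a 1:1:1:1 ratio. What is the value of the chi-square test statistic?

Total ratio parts = 4. Expected numbers out of 2344:
  spiny-fruited bitter: 2344 × 1/4 = 586
  spiny-fruited non-bitter: 2344 × 1/4 = 586
  smooth-fruited bitter: 2344 × 1/4 = 586
  smooth-fruited non-bitter: 2344 × 1/4 = 586
χ² = Σ (O − E)² / E
  spiny-fruited bitter: (586 − 586)² / 586 = 0.0000
  spiny-fruited non-bitter: (544 − 586)² / 586 = 3.0102
  smooth-fruited bitter: (526 − 586)² / 586 = 6.1433
  smooth-fruited non-bitter: (688 − 586)² / 586 = 17.7543
χ² = 0.0000 + 3.0102 + 6.1433 + 17.7543 = 26.9078 ≈ 26.908

26.908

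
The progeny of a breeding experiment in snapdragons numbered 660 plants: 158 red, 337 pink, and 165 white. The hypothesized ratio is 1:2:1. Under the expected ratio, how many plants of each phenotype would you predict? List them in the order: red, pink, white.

Expected counts for N = 660 under a 1:2:1 ratio (total parts = 4):
  red: 660 × 1/4 = 165
  pink: 660 × 2/4 = 330
  white: 660 × 1/4 = 165

165, 330, 165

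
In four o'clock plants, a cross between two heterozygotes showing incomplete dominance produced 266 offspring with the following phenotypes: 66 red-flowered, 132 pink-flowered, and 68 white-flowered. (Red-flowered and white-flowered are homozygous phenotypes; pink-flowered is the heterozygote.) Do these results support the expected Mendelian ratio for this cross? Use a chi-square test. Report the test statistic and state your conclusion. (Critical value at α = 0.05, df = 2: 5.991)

0.045; consistent

With incomplete dominance, a heterozygote × heterozygote cross gives a 1:2:1 phenotypic ratio.
The 1:2:1 ratio has 4 parts, so with N = 266 the expected counts are:
  red-flowered: 266 × 1/4 = 66.5
  pink-flowered: 266 × 2/4 = 133
  white-flowered: 266 × 1/4 = 66.5
χ² = Σ (O − E)² / E
  red-flowered: (66 − 66.5)² / 66.5 = 0.0038
  pink-flowered: (132 − 133)² / 133 = 0.0075
  white-flowered: (68 − 66.5)² / 66.5 = 0.0338
χ² = 0.0038 + 0.0075 + 0.0338 = 0.0451 ≈ 0.045
Degrees of freedom = 3 − 1 = 2; critical value at α = 0.05 is 5.991.
Since 0.045 < 5.991, we fail to reject the null hypothesis — the data are consistent with the 1:2:1 ratio.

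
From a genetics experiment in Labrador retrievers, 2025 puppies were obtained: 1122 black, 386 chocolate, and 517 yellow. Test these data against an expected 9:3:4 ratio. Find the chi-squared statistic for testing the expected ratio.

0.589

Expected counts for N = 2025 under a 9:3:4 ratio (total parts = 16):
  black: 2025 × 9/16 = 1139.0625
  chocolate: 2025 × 3/16 = 379.6875
  yellow: 2025 × 4/16 = 506.25
χ² = Σ (O − E)² / E
  black: (1122 − 1139.0625)² / 1139.0625 = 0.2556
  chocolate: (386 − 379.6875)² / 379.6875 = 0.1049
  yellow: (517 − 506.25)² / 506.25 = 0.2283
χ² = 0.2556 + 0.1049 + 0.2283 = 0.5888 ≈ 0.589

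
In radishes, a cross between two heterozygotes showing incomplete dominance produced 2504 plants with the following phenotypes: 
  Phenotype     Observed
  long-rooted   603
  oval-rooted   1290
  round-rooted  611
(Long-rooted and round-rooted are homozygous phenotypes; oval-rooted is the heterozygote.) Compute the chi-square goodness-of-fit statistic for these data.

With incomplete dominance, a heterozygote × heterozygote cross gives a 1:2:1 phenotypic ratio.
The 1:2:1 ratio has 4 parts, so with N = 2504 the expected counts are:
  long-rooted: 2504 × 1/4 = 626
  oval-rooted: 2504 × 2/4 = 1252
  round-rooted: 2504 × 1/4 = 626
χ² = Σ (O − E)² / E
  long-rooted: (603 − 626)² / 626 = 0.8450
  oval-rooted: (1290 − 1252)² / 1252 = 1.1534
  round-rooted: (611 − 626)² / 626 = 0.3594
χ² = 0.8450 + 1.1534 + 0.3594 = 2.3578 ≈ 2.358

2.358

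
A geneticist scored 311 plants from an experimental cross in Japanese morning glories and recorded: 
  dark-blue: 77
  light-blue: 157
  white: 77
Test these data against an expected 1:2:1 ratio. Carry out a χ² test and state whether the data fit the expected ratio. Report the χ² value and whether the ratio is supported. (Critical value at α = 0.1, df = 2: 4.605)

0.029; consistent

Total ratio parts = 4. Expected numbers out of 311:
  dark-blue: 311 × 1/4 = 77.75
  light-blue: 311 × 2/4 = 155.5
  white: 311 × 1/4 = 77.75
χ² = Σ (O − E)² / E
  dark-blue: (77 − 77.75)² / 77.75 = 0.0072
  light-blue: (157 − 155.5)² / 155.5 = 0.0145
  white: (77 − 77.75)² / 77.75 = 0.0072
χ² = 0.0072 + 0.0145 + 0.0072 = 0.0289 ≈ 0.029
Degrees of freedom = 3 − 1 = 2; critical value at α = 0.1 is 4.605.
Since 0.029 < 4.605, we fail to reject the null hypothesis — the data are consistent with the 1:2:1 ratio.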